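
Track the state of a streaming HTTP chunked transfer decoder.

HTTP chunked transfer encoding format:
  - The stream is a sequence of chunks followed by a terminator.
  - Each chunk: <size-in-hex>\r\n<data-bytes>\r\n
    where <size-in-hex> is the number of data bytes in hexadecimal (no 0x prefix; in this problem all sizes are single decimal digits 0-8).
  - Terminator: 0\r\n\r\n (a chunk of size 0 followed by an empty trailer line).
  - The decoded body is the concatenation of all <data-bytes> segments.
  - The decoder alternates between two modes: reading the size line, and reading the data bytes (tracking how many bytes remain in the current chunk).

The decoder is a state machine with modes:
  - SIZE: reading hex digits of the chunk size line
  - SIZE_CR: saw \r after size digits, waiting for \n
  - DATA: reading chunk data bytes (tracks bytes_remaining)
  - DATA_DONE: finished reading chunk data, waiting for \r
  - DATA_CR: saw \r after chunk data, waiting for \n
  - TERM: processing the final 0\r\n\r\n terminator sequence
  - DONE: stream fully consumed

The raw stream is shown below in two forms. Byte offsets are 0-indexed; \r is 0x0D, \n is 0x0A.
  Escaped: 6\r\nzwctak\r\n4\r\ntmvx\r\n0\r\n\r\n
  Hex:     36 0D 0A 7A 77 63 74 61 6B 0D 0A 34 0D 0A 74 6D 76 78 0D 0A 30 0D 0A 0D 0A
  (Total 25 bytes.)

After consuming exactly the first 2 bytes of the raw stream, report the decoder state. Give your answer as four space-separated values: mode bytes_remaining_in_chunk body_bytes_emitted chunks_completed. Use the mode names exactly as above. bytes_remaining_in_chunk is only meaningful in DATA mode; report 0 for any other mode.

Byte 0 = '6': mode=SIZE remaining=0 emitted=0 chunks_done=0
Byte 1 = 0x0D: mode=SIZE_CR remaining=0 emitted=0 chunks_done=0

Answer: SIZE_CR 0 0 0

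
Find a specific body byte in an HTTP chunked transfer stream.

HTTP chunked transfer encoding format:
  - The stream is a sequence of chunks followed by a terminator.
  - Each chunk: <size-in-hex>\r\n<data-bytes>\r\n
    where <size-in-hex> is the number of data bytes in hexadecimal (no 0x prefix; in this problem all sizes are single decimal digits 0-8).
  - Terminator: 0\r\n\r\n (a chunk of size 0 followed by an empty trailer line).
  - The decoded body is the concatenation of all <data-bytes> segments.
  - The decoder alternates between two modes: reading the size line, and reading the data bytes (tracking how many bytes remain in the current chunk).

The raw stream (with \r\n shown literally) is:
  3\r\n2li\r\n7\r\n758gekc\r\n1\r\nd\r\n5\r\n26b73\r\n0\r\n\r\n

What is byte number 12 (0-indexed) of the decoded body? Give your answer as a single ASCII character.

Answer: 6

Derivation:
Chunk 1: stream[0..1]='3' size=0x3=3, data at stream[3..6]='2li' -> body[0..3], body so far='2li'
Chunk 2: stream[8..9]='7' size=0x7=7, data at stream[11..18]='758gekc' -> body[3..10], body so far='2li758gekc'
Chunk 3: stream[20..21]='1' size=0x1=1, data at stream[23..24]='d' -> body[10..11], body so far='2li758gekcd'
Chunk 4: stream[26..27]='5' size=0x5=5, data at stream[29..34]='26b73' -> body[11..16], body so far='2li758gekcd26b73'
Chunk 5: stream[36..37]='0' size=0 (terminator). Final body='2li758gekcd26b73' (16 bytes)
Body byte 12 = '6'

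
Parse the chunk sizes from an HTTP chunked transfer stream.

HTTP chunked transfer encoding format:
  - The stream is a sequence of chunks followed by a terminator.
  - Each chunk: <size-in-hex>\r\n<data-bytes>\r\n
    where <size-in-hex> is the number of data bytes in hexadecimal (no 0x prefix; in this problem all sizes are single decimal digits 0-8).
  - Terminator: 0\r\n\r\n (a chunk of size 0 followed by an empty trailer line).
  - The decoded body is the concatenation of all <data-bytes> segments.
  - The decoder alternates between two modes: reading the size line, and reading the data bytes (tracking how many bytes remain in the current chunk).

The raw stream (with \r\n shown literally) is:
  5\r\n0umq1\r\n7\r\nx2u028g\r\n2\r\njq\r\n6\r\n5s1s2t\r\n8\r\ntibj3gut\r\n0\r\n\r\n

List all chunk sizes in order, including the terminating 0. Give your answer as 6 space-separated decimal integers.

Chunk 1: stream[0..1]='5' size=0x5=5, data at stream[3..8]='0umq1' -> body[0..5], body so far='0umq1'
Chunk 2: stream[10..11]='7' size=0x7=7, data at stream[13..20]='x2u028g' -> body[5..12], body so far='0umq1x2u028g'
Chunk 3: stream[22..23]='2' size=0x2=2, data at stream[25..27]='jq' -> body[12..14], body so far='0umq1x2u028gjq'
Chunk 4: stream[29..30]='6' size=0x6=6, data at stream[32..38]='5s1s2t' -> body[14..20], body so far='0umq1x2u028gjq5s1s2t'
Chunk 5: stream[40..41]='8' size=0x8=8, data at stream[43..51]='tibj3gut' -> body[20..28], body so far='0umq1x2u028gjq5s1s2ttibj3gut'
Chunk 6: stream[53..54]='0' size=0 (terminator). Final body='0umq1x2u028gjq5s1s2ttibj3gut' (28 bytes)

Answer: 5 7 2 6 8 0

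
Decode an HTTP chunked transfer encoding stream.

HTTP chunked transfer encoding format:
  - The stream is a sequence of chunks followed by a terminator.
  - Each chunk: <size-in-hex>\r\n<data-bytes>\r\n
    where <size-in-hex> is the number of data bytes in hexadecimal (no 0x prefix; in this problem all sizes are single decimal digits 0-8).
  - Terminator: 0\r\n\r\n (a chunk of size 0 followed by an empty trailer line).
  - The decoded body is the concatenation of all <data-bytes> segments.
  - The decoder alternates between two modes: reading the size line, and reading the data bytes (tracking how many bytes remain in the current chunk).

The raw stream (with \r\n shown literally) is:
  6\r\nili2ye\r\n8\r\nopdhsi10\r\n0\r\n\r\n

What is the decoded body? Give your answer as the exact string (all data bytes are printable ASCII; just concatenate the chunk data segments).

Answer: ili2yeopdhsi10

Derivation:
Chunk 1: stream[0..1]='6' size=0x6=6, data at stream[3..9]='ili2ye' -> body[0..6], body so far='ili2ye'
Chunk 2: stream[11..12]='8' size=0x8=8, data at stream[14..22]='opdhsi10' -> body[6..14], body so far='ili2yeopdhsi10'
Chunk 3: stream[24..25]='0' size=0 (terminator). Final body='ili2yeopdhsi10' (14 bytes)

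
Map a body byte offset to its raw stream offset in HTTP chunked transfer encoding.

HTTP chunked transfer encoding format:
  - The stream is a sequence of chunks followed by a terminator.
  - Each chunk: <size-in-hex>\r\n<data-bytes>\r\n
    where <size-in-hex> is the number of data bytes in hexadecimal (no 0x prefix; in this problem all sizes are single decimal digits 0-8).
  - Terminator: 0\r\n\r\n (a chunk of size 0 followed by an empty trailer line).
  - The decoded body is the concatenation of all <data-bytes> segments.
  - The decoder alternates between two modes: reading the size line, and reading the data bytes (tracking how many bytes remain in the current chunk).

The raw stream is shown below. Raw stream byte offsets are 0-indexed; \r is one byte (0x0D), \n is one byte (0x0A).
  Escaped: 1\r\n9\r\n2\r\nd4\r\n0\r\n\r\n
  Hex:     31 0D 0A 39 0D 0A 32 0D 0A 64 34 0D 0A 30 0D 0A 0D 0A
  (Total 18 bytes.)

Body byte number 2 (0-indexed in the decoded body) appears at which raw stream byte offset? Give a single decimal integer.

Chunk 1: stream[0..1]='1' size=0x1=1, data at stream[3..4]='9' -> body[0..1], body so far='9'
Chunk 2: stream[6..7]='2' size=0x2=2, data at stream[9..11]='d4' -> body[1..3], body so far='9d4'
Chunk 3: stream[13..14]='0' size=0 (terminator). Final body='9d4' (3 bytes)
Body byte 2 at stream offset 10

Answer: 10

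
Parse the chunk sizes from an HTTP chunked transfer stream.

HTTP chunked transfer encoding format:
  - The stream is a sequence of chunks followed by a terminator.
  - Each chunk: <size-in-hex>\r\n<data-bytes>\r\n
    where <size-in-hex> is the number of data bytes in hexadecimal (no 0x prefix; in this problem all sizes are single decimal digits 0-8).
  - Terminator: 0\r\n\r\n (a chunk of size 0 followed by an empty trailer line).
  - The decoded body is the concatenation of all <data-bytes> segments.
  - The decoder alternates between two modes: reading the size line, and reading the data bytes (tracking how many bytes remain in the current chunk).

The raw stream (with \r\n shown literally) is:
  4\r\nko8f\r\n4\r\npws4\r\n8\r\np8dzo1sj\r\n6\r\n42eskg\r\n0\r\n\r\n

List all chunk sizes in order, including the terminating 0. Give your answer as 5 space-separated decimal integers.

Answer: 4 4 8 6 0

Derivation:
Chunk 1: stream[0..1]='4' size=0x4=4, data at stream[3..7]='ko8f' -> body[0..4], body so far='ko8f'
Chunk 2: stream[9..10]='4' size=0x4=4, data at stream[12..16]='pws4' -> body[4..8], body so far='ko8fpws4'
Chunk 3: stream[18..19]='8' size=0x8=8, data at stream[21..29]='p8dzo1sj' -> body[8..16], body so far='ko8fpws4p8dzo1sj'
Chunk 4: stream[31..32]='6' size=0x6=6, data at stream[34..40]='42eskg' -> body[16..22], body so far='ko8fpws4p8dzo1sj42eskg'
Chunk 5: stream[42..43]='0' size=0 (terminator). Final body='ko8fpws4p8dzo1sj42eskg' (22 bytes)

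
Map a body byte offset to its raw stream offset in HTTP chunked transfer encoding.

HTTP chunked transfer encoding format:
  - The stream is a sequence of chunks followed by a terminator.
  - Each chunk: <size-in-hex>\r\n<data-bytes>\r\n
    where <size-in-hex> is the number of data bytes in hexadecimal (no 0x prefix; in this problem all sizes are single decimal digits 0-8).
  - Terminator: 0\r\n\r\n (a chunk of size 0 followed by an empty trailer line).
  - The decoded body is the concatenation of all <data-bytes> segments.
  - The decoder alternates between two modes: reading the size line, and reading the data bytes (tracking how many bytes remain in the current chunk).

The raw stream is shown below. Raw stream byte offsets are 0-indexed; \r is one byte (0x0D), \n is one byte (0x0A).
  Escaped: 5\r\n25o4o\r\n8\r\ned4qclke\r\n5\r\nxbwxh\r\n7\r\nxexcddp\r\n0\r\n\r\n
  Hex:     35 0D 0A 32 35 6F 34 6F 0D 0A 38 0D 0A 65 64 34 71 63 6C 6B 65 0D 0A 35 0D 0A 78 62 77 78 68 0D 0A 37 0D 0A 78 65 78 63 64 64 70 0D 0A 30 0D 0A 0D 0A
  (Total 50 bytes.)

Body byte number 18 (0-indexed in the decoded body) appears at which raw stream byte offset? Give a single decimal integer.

Answer: 36

Derivation:
Chunk 1: stream[0..1]='5' size=0x5=5, data at stream[3..8]='25o4o' -> body[0..5], body so far='25o4o'
Chunk 2: stream[10..11]='8' size=0x8=8, data at stream[13..21]='ed4qclke' -> body[5..13], body so far='25o4oed4qclke'
Chunk 3: stream[23..24]='5' size=0x5=5, data at stream[26..31]='xbwxh' -> body[13..18], body so far='25o4oed4qclkexbwxh'
Chunk 4: stream[33..34]='7' size=0x7=7, data at stream[36..43]='xexcddp' -> body[18..25], body so far='25o4oed4qclkexbwxhxexcddp'
Chunk 5: stream[45..46]='0' size=0 (terminator). Final body='25o4oed4qclkexbwxhxexcddp' (25 bytes)
Body byte 18 at stream offset 36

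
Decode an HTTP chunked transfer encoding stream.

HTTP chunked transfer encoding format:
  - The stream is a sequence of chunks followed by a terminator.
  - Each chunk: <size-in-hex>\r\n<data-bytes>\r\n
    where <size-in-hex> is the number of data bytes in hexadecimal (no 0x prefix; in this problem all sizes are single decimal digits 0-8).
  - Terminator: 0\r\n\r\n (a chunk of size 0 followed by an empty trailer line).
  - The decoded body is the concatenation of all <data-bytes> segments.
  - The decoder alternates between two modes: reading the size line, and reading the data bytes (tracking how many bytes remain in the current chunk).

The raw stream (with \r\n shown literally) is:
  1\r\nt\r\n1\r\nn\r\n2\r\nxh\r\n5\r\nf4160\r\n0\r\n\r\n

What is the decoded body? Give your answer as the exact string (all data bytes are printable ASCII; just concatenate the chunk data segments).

Chunk 1: stream[0..1]='1' size=0x1=1, data at stream[3..4]='t' -> body[0..1], body so far='t'
Chunk 2: stream[6..7]='1' size=0x1=1, data at stream[9..10]='n' -> body[1..2], body so far='tn'
Chunk 3: stream[12..13]='2' size=0x2=2, data at stream[15..17]='xh' -> body[2..4], body so far='tnxh'
Chunk 4: stream[19..20]='5' size=0x5=5, data at stream[22..27]='f4160' -> body[4..9], body so far='tnxhf4160'
Chunk 5: stream[29..30]='0' size=0 (terminator). Final body='tnxhf4160' (9 bytes)

Answer: tnxhf4160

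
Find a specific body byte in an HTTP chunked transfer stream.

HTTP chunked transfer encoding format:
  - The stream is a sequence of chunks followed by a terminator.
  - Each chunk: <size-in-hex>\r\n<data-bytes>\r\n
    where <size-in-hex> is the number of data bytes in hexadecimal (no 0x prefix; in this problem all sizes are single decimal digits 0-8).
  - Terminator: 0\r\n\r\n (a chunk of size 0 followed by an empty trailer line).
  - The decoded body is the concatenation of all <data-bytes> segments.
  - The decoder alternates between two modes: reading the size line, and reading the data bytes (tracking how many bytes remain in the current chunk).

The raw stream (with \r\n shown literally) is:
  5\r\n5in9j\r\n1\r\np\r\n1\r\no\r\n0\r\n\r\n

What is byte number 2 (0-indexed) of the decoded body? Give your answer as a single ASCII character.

Chunk 1: stream[0..1]='5' size=0x5=5, data at stream[3..8]='5in9j' -> body[0..5], body so far='5in9j'
Chunk 2: stream[10..11]='1' size=0x1=1, data at stream[13..14]='p' -> body[5..6], body so far='5in9jp'
Chunk 3: stream[16..17]='1' size=0x1=1, data at stream[19..20]='o' -> body[6..7], body so far='5in9jpo'
Chunk 4: stream[22..23]='0' size=0 (terminator). Final body='5in9jpo' (7 bytes)
Body byte 2 = 'n'

Answer: n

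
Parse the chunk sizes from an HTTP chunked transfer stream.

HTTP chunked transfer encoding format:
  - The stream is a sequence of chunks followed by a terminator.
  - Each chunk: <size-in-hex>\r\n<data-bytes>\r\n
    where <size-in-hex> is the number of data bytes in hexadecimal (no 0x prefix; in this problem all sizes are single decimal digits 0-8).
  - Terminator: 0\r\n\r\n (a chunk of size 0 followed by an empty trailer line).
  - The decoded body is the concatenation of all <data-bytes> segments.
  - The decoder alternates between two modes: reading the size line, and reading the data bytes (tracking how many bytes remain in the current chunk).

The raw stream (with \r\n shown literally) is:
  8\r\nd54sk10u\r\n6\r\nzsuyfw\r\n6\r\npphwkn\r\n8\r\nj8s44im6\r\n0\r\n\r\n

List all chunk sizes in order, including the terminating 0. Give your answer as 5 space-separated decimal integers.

Answer: 8 6 6 8 0

Derivation:
Chunk 1: stream[0..1]='8' size=0x8=8, data at stream[3..11]='d54sk10u' -> body[0..8], body so far='d54sk10u'
Chunk 2: stream[13..14]='6' size=0x6=6, data at stream[16..22]='zsuyfw' -> body[8..14], body so far='d54sk10uzsuyfw'
Chunk 3: stream[24..25]='6' size=0x6=6, data at stream[27..33]='pphwkn' -> body[14..20], body so far='d54sk10uzsuyfwpphwkn'
Chunk 4: stream[35..36]='8' size=0x8=8, data at stream[38..46]='j8s44im6' -> body[20..28], body so far='d54sk10uzsuyfwpphwknj8s44im6'
Chunk 5: stream[48..49]='0' size=0 (terminator). Final body='d54sk10uzsuyfwpphwknj8s44im6' (28 bytes)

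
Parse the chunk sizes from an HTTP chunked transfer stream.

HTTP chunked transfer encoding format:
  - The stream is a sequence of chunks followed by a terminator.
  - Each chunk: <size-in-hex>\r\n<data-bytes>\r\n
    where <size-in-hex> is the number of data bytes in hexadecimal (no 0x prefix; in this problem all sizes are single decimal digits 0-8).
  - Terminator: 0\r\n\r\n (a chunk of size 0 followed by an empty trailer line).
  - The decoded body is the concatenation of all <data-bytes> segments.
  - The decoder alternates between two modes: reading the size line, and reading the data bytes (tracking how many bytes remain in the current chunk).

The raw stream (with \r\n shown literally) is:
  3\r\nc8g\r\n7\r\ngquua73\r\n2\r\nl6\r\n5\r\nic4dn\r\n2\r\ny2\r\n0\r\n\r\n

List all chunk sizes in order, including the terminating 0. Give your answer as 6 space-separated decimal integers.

Chunk 1: stream[0..1]='3' size=0x3=3, data at stream[3..6]='c8g' -> body[0..3], body so far='c8g'
Chunk 2: stream[8..9]='7' size=0x7=7, data at stream[11..18]='gquua73' -> body[3..10], body so far='c8ggquua73'
Chunk 3: stream[20..21]='2' size=0x2=2, data at stream[23..25]='l6' -> body[10..12], body so far='c8ggquua73l6'
Chunk 4: stream[27..28]='5' size=0x5=5, data at stream[30..35]='ic4dn' -> body[12..17], body so far='c8ggquua73l6ic4dn'
Chunk 5: stream[37..38]='2' size=0x2=2, data at stream[40..42]='y2' -> body[17..19], body so far='c8ggquua73l6ic4dny2'
Chunk 6: stream[44..45]='0' size=0 (terminator). Final body='c8ggquua73l6ic4dny2' (19 bytes)

Answer: 3 7 2 5 2 0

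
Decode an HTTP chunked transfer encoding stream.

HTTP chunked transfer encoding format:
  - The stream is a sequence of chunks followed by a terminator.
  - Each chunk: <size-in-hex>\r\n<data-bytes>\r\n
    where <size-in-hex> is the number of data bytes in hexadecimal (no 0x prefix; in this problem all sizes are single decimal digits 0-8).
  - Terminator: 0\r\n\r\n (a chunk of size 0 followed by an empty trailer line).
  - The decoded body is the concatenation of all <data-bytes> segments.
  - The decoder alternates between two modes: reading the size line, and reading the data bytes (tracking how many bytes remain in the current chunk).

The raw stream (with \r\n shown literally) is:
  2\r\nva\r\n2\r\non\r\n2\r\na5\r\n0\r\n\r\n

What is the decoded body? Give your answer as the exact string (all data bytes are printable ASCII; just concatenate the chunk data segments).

Answer: vaona5

Derivation:
Chunk 1: stream[0..1]='2' size=0x2=2, data at stream[3..5]='va' -> body[0..2], body so far='va'
Chunk 2: stream[7..8]='2' size=0x2=2, data at stream[10..12]='on' -> body[2..4], body so far='vaon'
Chunk 3: stream[14..15]='2' size=0x2=2, data at stream[17..19]='a5' -> body[4..6], body so far='vaona5'
Chunk 4: stream[21..22]='0' size=0 (terminator). Final body='vaona5' (6 bytes)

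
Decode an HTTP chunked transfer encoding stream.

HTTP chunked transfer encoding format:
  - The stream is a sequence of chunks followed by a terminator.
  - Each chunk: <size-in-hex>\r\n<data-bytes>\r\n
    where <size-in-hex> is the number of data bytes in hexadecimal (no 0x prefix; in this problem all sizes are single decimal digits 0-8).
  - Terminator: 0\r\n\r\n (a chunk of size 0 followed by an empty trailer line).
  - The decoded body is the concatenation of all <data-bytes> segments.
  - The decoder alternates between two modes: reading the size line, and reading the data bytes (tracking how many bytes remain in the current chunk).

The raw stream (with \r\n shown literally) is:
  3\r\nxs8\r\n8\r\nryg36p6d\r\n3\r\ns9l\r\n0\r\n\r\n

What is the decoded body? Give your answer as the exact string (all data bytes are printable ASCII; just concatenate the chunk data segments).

Chunk 1: stream[0..1]='3' size=0x3=3, data at stream[3..6]='xs8' -> body[0..3], body so far='xs8'
Chunk 2: stream[8..9]='8' size=0x8=8, data at stream[11..19]='ryg36p6d' -> body[3..11], body so far='xs8ryg36p6d'
Chunk 3: stream[21..22]='3' size=0x3=3, data at stream[24..27]='s9l' -> body[11..14], body so far='xs8ryg36p6ds9l'
Chunk 4: stream[29..30]='0' size=0 (terminator). Final body='xs8ryg36p6ds9l' (14 bytes)

Answer: xs8ryg36p6ds9l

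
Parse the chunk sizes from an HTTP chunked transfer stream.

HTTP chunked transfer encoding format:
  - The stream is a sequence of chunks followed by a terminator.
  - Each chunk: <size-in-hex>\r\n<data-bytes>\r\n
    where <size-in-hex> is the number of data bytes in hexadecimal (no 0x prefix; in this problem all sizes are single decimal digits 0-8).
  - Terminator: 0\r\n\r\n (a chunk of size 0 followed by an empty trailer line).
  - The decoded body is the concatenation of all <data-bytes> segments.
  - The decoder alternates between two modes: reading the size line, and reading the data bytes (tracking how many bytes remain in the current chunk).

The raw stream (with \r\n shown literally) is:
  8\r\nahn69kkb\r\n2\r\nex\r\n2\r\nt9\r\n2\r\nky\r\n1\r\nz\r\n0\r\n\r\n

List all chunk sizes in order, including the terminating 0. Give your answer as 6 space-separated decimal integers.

Answer: 8 2 2 2 1 0

Derivation:
Chunk 1: stream[0..1]='8' size=0x8=8, data at stream[3..11]='ahn69kkb' -> body[0..8], body so far='ahn69kkb'
Chunk 2: stream[13..14]='2' size=0x2=2, data at stream[16..18]='ex' -> body[8..10], body so far='ahn69kkbex'
Chunk 3: stream[20..21]='2' size=0x2=2, data at stream[23..25]='t9' -> body[10..12], body so far='ahn69kkbext9'
Chunk 4: stream[27..28]='2' size=0x2=2, data at stream[30..32]='ky' -> body[12..14], body so far='ahn69kkbext9ky'
Chunk 5: stream[34..35]='1' size=0x1=1, data at stream[37..38]='z' -> body[14..15], body so far='ahn69kkbext9kyz'
Chunk 6: stream[40..41]='0' size=0 (terminator). Final body='ahn69kkbext9kyz' (15 bytes)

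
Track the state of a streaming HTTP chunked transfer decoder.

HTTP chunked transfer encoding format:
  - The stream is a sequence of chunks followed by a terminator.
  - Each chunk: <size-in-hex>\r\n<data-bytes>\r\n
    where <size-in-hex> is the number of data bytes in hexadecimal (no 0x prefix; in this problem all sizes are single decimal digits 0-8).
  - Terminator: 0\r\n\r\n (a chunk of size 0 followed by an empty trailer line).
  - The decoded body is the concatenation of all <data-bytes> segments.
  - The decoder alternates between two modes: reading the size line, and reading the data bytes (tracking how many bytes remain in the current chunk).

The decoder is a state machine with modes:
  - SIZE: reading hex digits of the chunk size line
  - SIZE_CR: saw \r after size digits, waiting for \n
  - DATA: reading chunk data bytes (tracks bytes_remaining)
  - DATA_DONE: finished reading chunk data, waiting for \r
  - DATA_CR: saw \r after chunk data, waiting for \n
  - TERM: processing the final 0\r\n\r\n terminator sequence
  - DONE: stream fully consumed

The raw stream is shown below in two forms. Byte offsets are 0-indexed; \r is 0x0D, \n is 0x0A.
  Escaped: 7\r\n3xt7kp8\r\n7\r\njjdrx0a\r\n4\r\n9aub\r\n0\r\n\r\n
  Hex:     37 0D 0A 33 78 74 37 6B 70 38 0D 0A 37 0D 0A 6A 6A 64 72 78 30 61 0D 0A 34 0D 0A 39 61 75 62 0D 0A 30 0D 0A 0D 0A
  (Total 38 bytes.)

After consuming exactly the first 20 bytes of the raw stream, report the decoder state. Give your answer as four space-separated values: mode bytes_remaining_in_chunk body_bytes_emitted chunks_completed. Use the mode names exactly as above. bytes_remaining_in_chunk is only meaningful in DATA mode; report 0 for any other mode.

Byte 0 = '7': mode=SIZE remaining=0 emitted=0 chunks_done=0
Byte 1 = 0x0D: mode=SIZE_CR remaining=0 emitted=0 chunks_done=0
Byte 2 = 0x0A: mode=DATA remaining=7 emitted=0 chunks_done=0
Byte 3 = '3': mode=DATA remaining=6 emitted=1 chunks_done=0
Byte 4 = 'x': mode=DATA remaining=5 emitted=2 chunks_done=0
Byte 5 = 't': mode=DATA remaining=4 emitted=3 chunks_done=0
Byte 6 = '7': mode=DATA remaining=3 emitted=4 chunks_done=0
Byte 7 = 'k': mode=DATA remaining=2 emitted=5 chunks_done=0
Byte 8 = 'p': mode=DATA remaining=1 emitted=6 chunks_done=0
Byte 9 = '8': mode=DATA_DONE remaining=0 emitted=7 chunks_done=0
Byte 10 = 0x0D: mode=DATA_CR remaining=0 emitted=7 chunks_done=0
Byte 11 = 0x0A: mode=SIZE remaining=0 emitted=7 chunks_done=1
Byte 12 = '7': mode=SIZE remaining=0 emitted=7 chunks_done=1
Byte 13 = 0x0D: mode=SIZE_CR remaining=0 emitted=7 chunks_done=1
Byte 14 = 0x0A: mode=DATA remaining=7 emitted=7 chunks_done=1
Byte 15 = 'j': mode=DATA remaining=6 emitted=8 chunks_done=1
Byte 16 = 'j': mode=DATA remaining=5 emitted=9 chunks_done=1
Byte 17 = 'd': mode=DATA remaining=4 emitted=10 chunks_done=1
Byte 18 = 'r': mode=DATA remaining=3 emitted=11 chunks_done=1
Byte 19 = 'x': mode=DATA remaining=2 emitted=12 chunks_done=1

Answer: DATA 2 12 1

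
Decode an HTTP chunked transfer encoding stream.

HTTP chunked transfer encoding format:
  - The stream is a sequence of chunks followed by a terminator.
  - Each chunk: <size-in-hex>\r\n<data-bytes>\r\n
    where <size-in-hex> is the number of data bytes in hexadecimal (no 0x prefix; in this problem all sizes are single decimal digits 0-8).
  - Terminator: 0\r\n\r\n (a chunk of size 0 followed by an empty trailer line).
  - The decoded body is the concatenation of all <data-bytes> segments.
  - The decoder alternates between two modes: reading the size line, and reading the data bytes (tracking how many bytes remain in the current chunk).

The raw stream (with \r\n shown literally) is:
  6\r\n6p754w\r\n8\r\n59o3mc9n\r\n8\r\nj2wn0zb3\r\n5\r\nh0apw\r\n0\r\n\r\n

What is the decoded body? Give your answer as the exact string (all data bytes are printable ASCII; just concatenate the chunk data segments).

Answer: 6p754w59o3mc9nj2wn0zb3h0apw

Derivation:
Chunk 1: stream[0..1]='6' size=0x6=6, data at stream[3..9]='6p754w' -> body[0..6], body so far='6p754w'
Chunk 2: stream[11..12]='8' size=0x8=8, data at stream[14..22]='59o3mc9n' -> body[6..14], body so far='6p754w59o3mc9n'
Chunk 3: stream[24..25]='8' size=0x8=8, data at stream[27..35]='j2wn0zb3' -> body[14..22], body so far='6p754w59o3mc9nj2wn0zb3'
Chunk 4: stream[37..38]='5' size=0x5=5, data at stream[40..45]='h0apw' -> body[22..27], body so far='6p754w59o3mc9nj2wn0zb3h0apw'
Chunk 5: stream[47..48]='0' size=0 (terminator). Final body='6p754w59o3mc9nj2wn0zb3h0apw' (27 bytes)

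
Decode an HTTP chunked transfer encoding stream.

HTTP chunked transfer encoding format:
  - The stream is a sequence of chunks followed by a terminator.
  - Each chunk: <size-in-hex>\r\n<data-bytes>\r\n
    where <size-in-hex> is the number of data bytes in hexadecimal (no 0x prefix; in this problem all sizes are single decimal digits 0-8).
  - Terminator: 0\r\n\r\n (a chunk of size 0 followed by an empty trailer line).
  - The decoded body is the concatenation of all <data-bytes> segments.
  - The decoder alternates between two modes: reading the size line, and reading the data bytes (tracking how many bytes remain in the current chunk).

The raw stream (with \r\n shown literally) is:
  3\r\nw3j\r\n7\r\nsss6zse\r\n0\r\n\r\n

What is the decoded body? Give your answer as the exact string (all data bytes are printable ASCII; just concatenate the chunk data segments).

Chunk 1: stream[0..1]='3' size=0x3=3, data at stream[3..6]='w3j' -> body[0..3], body so far='w3j'
Chunk 2: stream[8..9]='7' size=0x7=7, data at stream[11..18]='sss6zse' -> body[3..10], body so far='w3jsss6zse'
Chunk 3: stream[20..21]='0' size=0 (terminator). Final body='w3jsss6zse' (10 bytes)

Answer: w3jsss6zse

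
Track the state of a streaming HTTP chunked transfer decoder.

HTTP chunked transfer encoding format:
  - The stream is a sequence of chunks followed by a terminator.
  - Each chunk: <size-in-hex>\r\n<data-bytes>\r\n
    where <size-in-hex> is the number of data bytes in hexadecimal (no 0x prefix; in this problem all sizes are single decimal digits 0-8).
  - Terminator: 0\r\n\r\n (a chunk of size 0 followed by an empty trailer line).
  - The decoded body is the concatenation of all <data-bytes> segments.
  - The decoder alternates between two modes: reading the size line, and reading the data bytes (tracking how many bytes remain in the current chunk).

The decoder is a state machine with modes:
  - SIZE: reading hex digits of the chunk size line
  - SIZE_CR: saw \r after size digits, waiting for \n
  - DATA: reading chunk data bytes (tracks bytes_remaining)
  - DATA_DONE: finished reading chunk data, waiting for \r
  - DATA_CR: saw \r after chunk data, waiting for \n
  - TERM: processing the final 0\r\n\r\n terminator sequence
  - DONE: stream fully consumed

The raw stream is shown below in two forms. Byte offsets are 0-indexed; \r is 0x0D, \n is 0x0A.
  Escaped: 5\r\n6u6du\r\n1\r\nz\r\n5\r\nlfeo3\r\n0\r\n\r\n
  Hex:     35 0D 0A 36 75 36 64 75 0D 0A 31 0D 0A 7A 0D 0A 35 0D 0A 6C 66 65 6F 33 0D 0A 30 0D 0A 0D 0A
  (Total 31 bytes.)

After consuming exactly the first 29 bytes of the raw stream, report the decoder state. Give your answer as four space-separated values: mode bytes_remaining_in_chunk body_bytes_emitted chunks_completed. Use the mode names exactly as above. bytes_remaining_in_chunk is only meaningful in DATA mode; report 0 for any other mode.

Byte 0 = '5': mode=SIZE remaining=0 emitted=0 chunks_done=0
Byte 1 = 0x0D: mode=SIZE_CR remaining=0 emitted=0 chunks_done=0
Byte 2 = 0x0A: mode=DATA remaining=5 emitted=0 chunks_done=0
Byte 3 = '6': mode=DATA remaining=4 emitted=1 chunks_done=0
Byte 4 = 'u': mode=DATA remaining=3 emitted=2 chunks_done=0
Byte 5 = '6': mode=DATA remaining=2 emitted=3 chunks_done=0
Byte 6 = 'd': mode=DATA remaining=1 emitted=4 chunks_done=0
Byte 7 = 'u': mode=DATA_DONE remaining=0 emitted=5 chunks_done=0
Byte 8 = 0x0D: mode=DATA_CR remaining=0 emitted=5 chunks_done=0
Byte 9 = 0x0A: mode=SIZE remaining=0 emitted=5 chunks_done=1
Byte 10 = '1': mode=SIZE remaining=0 emitted=5 chunks_done=1
Byte 11 = 0x0D: mode=SIZE_CR remaining=0 emitted=5 chunks_done=1
Byte 12 = 0x0A: mode=DATA remaining=1 emitted=5 chunks_done=1
Byte 13 = 'z': mode=DATA_DONE remaining=0 emitted=6 chunks_done=1
Byte 14 = 0x0D: mode=DATA_CR remaining=0 emitted=6 chunks_done=1
Byte 15 = 0x0A: mode=SIZE remaining=0 emitted=6 chunks_done=2
Byte 16 = '5': mode=SIZE remaining=0 emitted=6 chunks_done=2
Byte 17 = 0x0D: mode=SIZE_CR remaining=0 emitted=6 chunks_done=2
Byte 18 = 0x0A: mode=DATA remaining=5 emitted=6 chunks_done=2
Byte 19 = 'l': mode=DATA remaining=4 emitted=7 chunks_done=2
Byte 20 = 'f': mode=DATA remaining=3 emitted=8 chunks_done=2
Byte 21 = 'e': mode=DATA remaining=2 emitted=9 chunks_done=2
Byte 22 = 'o': mode=DATA remaining=1 emitted=10 chunks_done=2
Byte 23 = '3': mode=DATA_DONE remaining=0 emitted=11 chunks_done=2
Byte 24 = 0x0D: mode=DATA_CR remaining=0 emitted=11 chunks_done=2
Byte 25 = 0x0A: mode=SIZE remaining=0 emitted=11 chunks_done=3
Byte 26 = '0': mode=SIZE remaining=0 emitted=11 chunks_done=3
Byte 27 = 0x0D: mode=SIZE_CR remaining=0 emitted=11 chunks_done=3
Byte 28 = 0x0A: mode=TERM remaining=0 emitted=11 chunks_done=3

Answer: TERM 0 11 3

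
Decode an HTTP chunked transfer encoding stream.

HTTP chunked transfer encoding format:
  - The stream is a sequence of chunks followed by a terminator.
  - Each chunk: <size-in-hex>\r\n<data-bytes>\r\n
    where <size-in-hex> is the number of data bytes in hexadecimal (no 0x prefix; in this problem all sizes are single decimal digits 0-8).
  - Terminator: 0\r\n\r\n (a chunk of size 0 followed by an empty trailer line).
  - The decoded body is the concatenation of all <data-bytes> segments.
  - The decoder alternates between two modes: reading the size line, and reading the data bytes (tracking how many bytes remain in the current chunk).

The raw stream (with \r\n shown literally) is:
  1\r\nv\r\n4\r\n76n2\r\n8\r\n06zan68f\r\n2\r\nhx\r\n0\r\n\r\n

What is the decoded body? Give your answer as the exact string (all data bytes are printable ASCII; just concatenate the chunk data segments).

Answer: v76n206zan68fhx

Derivation:
Chunk 1: stream[0..1]='1' size=0x1=1, data at stream[3..4]='v' -> body[0..1], body so far='v'
Chunk 2: stream[6..7]='4' size=0x4=4, data at stream[9..13]='76n2' -> body[1..5], body so far='v76n2'
Chunk 3: stream[15..16]='8' size=0x8=8, data at stream[18..26]='06zan68f' -> body[5..13], body so far='v76n206zan68f'
Chunk 4: stream[28..29]='2' size=0x2=2, data at stream[31..33]='hx' -> body[13..15], body so far='v76n206zan68fhx'
Chunk 5: stream[35..36]='0' size=0 (terminator). Final body='v76n206zan68fhx' (15 bytes)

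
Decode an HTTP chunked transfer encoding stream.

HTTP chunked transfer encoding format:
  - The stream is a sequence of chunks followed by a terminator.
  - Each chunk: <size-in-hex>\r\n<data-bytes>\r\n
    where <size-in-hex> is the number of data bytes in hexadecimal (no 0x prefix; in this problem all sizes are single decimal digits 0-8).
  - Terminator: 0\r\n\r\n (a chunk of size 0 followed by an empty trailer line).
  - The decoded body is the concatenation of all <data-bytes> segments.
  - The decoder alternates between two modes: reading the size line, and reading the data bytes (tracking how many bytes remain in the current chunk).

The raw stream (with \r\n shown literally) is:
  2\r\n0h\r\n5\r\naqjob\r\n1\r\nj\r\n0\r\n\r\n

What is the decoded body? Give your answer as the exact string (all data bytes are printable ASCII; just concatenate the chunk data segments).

Chunk 1: stream[0..1]='2' size=0x2=2, data at stream[3..5]='0h' -> body[0..2], body so far='0h'
Chunk 2: stream[7..8]='5' size=0x5=5, data at stream[10..15]='aqjob' -> body[2..7], body so far='0haqjob'
Chunk 3: stream[17..18]='1' size=0x1=1, data at stream[20..21]='j' -> body[7..8], body so far='0haqjobj'
Chunk 4: stream[23..24]='0' size=0 (terminator). Final body='0haqjobj' (8 bytes)

Answer: 0haqjobj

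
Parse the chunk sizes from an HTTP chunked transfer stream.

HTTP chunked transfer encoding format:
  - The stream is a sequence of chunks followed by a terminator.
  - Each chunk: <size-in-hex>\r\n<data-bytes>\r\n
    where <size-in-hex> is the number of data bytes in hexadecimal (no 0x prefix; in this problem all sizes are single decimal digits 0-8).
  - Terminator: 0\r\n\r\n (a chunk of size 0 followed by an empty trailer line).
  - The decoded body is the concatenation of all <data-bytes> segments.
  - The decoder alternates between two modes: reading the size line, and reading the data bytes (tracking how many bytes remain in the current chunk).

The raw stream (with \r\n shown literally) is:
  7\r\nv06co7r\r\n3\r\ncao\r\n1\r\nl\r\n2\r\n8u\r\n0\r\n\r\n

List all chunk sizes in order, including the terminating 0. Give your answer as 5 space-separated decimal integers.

Answer: 7 3 1 2 0

Derivation:
Chunk 1: stream[0..1]='7' size=0x7=7, data at stream[3..10]='v06co7r' -> body[0..7], body so far='v06co7r'
Chunk 2: stream[12..13]='3' size=0x3=3, data at stream[15..18]='cao' -> body[7..10], body so far='v06co7rcao'
Chunk 3: stream[20..21]='1' size=0x1=1, data at stream[23..24]='l' -> body[10..11], body so far='v06co7rcaol'
Chunk 4: stream[26..27]='2' size=0x2=2, data at stream[29..31]='8u' -> body[11..13], body so far='v06co7rcaol8u'
Chunk 5: stream[33..34]='0' size=0 (terminator). Final body='v06co7rcaol8u' (13 bytes)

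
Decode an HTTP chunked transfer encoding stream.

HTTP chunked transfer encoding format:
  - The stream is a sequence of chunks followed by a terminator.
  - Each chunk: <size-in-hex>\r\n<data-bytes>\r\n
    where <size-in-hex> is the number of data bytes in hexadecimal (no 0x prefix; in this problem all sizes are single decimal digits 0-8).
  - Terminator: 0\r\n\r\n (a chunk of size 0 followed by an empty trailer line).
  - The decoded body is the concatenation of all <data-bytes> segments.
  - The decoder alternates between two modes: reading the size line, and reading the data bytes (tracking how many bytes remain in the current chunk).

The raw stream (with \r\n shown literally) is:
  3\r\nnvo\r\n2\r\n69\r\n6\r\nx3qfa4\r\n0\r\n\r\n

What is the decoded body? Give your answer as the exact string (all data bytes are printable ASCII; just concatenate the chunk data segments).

Chunk 1: stream[0..1]='3' size=0x3=3, data at stream[3..6]='nvo' -> body[0..3], body so far='nvo'
Chunk 2: stream[8..9]='2' size=0x2=2, data at stream[11..13]='69' -> body[3..5], body so far='nvo69'
Chunk 3: stream[15..16]='6' size=0x6=6, data at stream[18..24]='x3qfa4' -> body[5..11], body so far='nvo69x3qfa4'
Chunk 4: stream[26..27]='0' size=0 (terminator). Final body='nvo69x3qfa4' (11 bytes)

Answer: nvo69x3qfa4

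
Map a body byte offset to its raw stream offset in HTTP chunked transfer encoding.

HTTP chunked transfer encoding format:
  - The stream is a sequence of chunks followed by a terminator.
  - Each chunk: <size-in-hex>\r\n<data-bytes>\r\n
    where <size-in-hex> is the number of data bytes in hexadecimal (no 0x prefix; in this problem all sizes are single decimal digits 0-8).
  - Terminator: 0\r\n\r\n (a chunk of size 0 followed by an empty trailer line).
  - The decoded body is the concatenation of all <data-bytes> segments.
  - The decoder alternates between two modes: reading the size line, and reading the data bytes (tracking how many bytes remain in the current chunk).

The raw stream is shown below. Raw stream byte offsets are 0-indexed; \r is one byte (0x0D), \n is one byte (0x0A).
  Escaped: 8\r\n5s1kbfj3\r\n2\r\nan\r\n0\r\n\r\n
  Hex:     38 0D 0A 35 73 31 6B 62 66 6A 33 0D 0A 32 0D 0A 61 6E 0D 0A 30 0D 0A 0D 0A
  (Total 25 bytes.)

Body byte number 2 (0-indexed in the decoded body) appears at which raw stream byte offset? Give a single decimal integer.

Answer: 5

Derivation:
Chunk 1: stream[0..1]='8' size=0x8=8, data at stream[3..11]='5s1kbfj3' -> body[0..8], body so far='5s1kbfj3'
Chunk 2: stream[13..14]='2' size=0x2=2, data at stream[16..18]='an' -> body[8..10], body so far='5s1kbfj3an'
Chunk 3: stream[20..21]='0' size=0 (terminator). Final body='5s1kbfj3an' (10 bytes)
Body byte 2 at stream offset 5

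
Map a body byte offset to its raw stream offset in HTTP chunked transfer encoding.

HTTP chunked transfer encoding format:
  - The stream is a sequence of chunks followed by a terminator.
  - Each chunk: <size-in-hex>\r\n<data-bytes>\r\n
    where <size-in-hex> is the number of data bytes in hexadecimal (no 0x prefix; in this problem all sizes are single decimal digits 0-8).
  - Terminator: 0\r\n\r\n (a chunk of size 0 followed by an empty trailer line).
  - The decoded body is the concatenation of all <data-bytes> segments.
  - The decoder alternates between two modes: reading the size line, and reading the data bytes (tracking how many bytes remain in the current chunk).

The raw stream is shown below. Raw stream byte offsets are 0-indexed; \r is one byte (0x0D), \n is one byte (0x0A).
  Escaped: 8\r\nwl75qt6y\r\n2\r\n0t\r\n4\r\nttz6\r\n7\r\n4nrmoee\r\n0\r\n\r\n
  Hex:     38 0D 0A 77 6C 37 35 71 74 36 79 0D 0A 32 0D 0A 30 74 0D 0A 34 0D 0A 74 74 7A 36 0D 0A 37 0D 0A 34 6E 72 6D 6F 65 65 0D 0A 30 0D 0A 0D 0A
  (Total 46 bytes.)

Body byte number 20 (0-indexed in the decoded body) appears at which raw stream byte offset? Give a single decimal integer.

Answer: 38

Derivation:
Chunk 1: stream[0..1]='8' size=0x8=8, data at stream[3..11]='wl75qt6y' -> body[0..8], body so far='wl75qt6y'
Chunk 2: stream[13..14]='2' size=0x2=2, data at stream[16..18]='0t' -> body[8..10], body so far='wl75qt6y0t'
Chunk 3: stream[20..21]='4' size=0x4=4, data at stream[23..27]='ttz6' -> body[10..14], body so far='wl75qt6y0tttz6'
Chunk 4: stream[29..30]='7' size=0x7=7, data at stream[32..39]='4nrmoee' -> body[14..21], body so far='wl75qt6y0tttz64nrmoee'
Chunk 5: stream[41..42]='0' size=0 (terminator). Final body='wl75qt6y0tttz64nrmoee' (21 bytes)
Body byte 20 at stream offset 38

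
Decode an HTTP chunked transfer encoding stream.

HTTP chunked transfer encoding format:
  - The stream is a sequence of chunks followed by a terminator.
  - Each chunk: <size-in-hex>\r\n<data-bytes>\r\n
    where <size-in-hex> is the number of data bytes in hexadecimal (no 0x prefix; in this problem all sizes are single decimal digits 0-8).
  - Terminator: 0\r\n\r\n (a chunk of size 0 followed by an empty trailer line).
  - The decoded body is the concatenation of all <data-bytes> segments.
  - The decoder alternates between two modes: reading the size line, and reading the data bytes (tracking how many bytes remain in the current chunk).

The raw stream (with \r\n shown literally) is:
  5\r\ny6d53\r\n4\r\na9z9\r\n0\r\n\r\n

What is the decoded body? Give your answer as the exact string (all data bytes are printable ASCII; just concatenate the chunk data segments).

Answer: y6d53a9z9

Derivation:
Chunk 1: stream[0..1]='5' size=0x5=5, data at stream[3..8]='y6d53' -> body[0..5], body so far='y6d53'
Chunk 2: stream[10..11]='4' size=0x4=4, data at stream[13..17]='a9z9' -> body[5..9], body so far='y6d53a9z9'
Chunk 3: stream[19..20]='0' size=0 (terminator). Final body='y6d53a9z9' (9 bytes)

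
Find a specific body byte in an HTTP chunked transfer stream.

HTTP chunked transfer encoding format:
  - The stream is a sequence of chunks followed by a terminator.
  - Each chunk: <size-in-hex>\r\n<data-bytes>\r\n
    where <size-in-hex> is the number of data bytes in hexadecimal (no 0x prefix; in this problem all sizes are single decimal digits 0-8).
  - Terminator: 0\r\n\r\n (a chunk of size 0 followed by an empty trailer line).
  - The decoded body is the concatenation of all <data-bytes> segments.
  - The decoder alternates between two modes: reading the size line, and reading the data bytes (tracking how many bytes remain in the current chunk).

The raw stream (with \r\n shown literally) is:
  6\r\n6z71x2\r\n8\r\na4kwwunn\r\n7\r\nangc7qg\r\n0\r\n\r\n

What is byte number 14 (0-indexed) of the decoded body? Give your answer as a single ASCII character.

Answer: a

Derivation:
Chunk 1: stream[0..1]='6' size=0x6=6, data at stream[3..9]='6z71x2' -> body[0..6], body so far='6z71x2'
Chunk 2: stream[11..12]='8' size=0x8=8, data at stream[14..22]='a4kwwunn' -> body[6..14], body so far='6z71x2a4kwwunn'
Chunk 3: stream[24..25]='7' size=0x7=7, data at stream[27..34]='angc7qg' -> body[14..21], body so far='6z71x2a4kwwunnangc7qg'
Chunk 4: stream[36..37]='0' size=0 (terminator). Final body='6z71x2a4kwwunnangc7qg' (21 bytes)
Body byte 14 = 'a'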